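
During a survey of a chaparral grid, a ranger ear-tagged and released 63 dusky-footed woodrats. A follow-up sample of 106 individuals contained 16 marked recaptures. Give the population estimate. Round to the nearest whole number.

N = (63 × 106) / 16 = 6678 / 16 ≈ 417.4 → 417

N ≈ 417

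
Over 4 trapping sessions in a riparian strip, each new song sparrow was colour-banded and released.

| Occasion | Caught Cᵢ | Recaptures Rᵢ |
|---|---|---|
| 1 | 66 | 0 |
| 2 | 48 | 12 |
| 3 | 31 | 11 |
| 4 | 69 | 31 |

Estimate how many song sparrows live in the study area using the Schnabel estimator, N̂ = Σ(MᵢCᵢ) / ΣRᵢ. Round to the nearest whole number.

Marked at large before each occasion: Mᵢ = Σⱼ<ᵢ (Cⱼ − Rⱼ) → M1=0, M2=66, M3=102, M4=122
Σ MᵢCᵢ = 0·66 + 66·48 + 102·31 + 122·69 = 0 + 3168 + 3162 + 8418 = 14748
Σ Rᵢ = 0 + 12 + 11 + 31 = 54
N̂ = 14748 / 54 ≈ 273.1 → 273

N ≈ 273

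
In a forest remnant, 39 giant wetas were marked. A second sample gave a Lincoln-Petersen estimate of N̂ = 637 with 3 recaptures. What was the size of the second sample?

C = 49

From N = M·C/R: C = N·R / M = 637·3 / 39 = 1911 / 39 = 49.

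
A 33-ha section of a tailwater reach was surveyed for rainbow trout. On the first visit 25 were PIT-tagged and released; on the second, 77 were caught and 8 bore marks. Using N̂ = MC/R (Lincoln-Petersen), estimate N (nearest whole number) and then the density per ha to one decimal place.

N̂ = 25·77/8 = 1925/8 ≈ 240.6 → 241
Density = N̂ / area = 241 / 33 ≈ 7.30 → 7.3 per ha

density ≈ 7.3 rainbow trout per ha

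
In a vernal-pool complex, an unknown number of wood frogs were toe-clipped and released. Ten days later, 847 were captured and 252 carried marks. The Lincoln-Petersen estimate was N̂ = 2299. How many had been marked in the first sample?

From N = M·C/R: M = N·R / C = 2299·252 / 847 = 579348 / 847 = 684.

M = 684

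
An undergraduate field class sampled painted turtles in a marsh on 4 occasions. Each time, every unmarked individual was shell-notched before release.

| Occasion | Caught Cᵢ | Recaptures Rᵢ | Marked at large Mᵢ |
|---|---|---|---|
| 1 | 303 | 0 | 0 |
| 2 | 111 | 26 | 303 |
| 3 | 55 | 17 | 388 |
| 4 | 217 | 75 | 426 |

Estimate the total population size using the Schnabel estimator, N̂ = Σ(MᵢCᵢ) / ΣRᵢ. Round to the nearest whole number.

N ≈ 1249

Σ MᵢCᵢ = 0·303 + 303·111 + 388·55 + 426·217 = 0 + 33633 + 21340 + 92442 = 147415
Σ Rᵢ = 0 + 26 + 17 + 75 = 118
N̂ = 147415 / 118 ≈ 1249.3 → 1249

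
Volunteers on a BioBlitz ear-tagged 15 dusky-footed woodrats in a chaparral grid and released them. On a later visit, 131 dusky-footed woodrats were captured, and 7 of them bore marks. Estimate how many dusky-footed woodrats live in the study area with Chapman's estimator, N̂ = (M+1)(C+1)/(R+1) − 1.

N = 263

N̂ = (15+1)(131+1)/(7+1) − 1 = 16·132/8 − 1
= 2112/8 − 1 = 264 − 1 = 263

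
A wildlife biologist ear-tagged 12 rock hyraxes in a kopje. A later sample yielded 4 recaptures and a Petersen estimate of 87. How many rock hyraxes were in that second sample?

C = 29

From N = M·C/R: C = N·R / M = 87·4 / 12 = 348 / 12 = 29.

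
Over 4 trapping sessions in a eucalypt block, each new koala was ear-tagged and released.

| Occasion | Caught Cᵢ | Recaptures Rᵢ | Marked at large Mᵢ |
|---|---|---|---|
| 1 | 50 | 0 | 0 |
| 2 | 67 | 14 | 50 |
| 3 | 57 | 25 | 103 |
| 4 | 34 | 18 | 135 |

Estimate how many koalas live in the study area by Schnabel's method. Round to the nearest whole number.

Σ MᵢCᵢ = 0·50 + 50·67 + 103·57 + 135·34 = 0 + 3350 + 5871 + 4590 = 13811
Σ Rᵢ = 0 + 14 + 25 + 18 = 57
N̂ = 13811 / 57 ≈ 242.3 → 242

N ≈ 242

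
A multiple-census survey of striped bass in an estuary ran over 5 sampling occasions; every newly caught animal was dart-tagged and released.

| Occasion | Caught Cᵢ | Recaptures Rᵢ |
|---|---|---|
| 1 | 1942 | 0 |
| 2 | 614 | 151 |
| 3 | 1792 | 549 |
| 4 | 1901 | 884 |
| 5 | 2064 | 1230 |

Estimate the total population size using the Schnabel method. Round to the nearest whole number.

Marked at large before each occasion: Mᵢ = Σⱼ<ᵢ (Cⱼ − Rⱼ) → M1=0, M2=1942, M3=2405, M4=3648, M5=4665
Σ MᵢCᵢ = 0·1942 + 1942·614 + 2405·1792 + 3648·1901 + 4665·2064 = 0 + 1192388 + 4309760 + 6934848 + 9628560 = 22065556
Σ Rᵢ = 0 + 151 + 549 + 884 + 1230 = 2814
N̂ = 22065556 / 2814 ≈ 7841.3 → 7841

N ≈ 7841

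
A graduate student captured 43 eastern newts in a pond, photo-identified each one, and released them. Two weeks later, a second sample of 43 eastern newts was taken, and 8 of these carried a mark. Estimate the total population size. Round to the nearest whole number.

N = (43 × 43) / 8 = 1849 / 8 ≈ 231.1 → 231

N ≈ 231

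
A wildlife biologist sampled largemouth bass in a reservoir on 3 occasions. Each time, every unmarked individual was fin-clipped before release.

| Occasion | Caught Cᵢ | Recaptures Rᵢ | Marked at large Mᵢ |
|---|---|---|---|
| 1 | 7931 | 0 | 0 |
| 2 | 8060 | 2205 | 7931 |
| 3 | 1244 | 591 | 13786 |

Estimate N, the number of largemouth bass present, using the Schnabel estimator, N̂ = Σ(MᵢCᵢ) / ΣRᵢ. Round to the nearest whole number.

N ≈ 28,996

Σ MᵢCᵢ = 0·7931 + 7931·8060 + 13786·1244 = 0 + 63923860 + 17149784 = 81073644
Σ Rᵢ = 0 + 2205 + 591 = 2796
N̂ = 81073644 / 2796 ≈ 28996.3 → 28996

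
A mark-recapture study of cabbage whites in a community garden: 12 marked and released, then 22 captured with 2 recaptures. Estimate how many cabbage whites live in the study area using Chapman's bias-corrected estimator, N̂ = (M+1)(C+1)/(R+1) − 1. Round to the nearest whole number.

N ≈ 99

N̂ = (12+1)(22+1)/(2+1) − 1 = 13·23/3 − 1
= 299/3 − 1 ≈ 99.7 − 1 ≈ 98.7 → 99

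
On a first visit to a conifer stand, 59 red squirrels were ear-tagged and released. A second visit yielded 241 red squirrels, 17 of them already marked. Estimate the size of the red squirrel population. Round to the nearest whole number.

N ≈ 836

Lincoln-Petersen assumes M/N = R/C, so N = M·C / R.
N = (59 × 241) / 17 = 14219 / 17 ≈ 836.4 → 836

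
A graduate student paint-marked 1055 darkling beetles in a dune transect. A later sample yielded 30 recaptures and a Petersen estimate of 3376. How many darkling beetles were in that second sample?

C = 96

From N = M·C/R: C = N·R / M = 3376·30 / 1055 = 101280 / 1055 = 96.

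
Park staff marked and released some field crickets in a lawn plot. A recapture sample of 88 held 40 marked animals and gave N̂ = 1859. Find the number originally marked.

M = 845

From N = M·C/R: M = N·R / C = 1859·40 / 88 = 74360 / 88 = 845.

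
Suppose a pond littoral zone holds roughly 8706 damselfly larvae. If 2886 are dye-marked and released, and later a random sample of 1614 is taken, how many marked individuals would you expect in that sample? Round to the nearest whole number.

expected recaptures ≈ 535

The marked fraction of the population is 2886/8706, so in a sample of 1614 expect C·(M/N) marked.
E[R] = 2886 × 1614 / 8706 = 4658004 / 8706 ≈ 535.0 → 535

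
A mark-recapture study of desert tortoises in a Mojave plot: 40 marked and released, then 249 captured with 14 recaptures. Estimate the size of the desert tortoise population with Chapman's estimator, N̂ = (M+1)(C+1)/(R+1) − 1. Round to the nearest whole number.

N ≈ 682

N̂ = (40+1)(249+1)/(14+1) − 1 = 41·250/15 − 1
= 10250/15 − 1 ≈ 683.3 − 1 ≈ 682.3 → 682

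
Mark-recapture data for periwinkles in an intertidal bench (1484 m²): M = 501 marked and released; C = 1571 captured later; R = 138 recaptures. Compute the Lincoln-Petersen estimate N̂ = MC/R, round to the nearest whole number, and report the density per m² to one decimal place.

density ≈ 3.8 periwinkles per m²

N̂ = 501·1571/138 = 787071/138 ≈ 5703.4 → 5703
Density = N̂ / area = 5703 / 1484 ≈ 3.84 → 3.8 per m²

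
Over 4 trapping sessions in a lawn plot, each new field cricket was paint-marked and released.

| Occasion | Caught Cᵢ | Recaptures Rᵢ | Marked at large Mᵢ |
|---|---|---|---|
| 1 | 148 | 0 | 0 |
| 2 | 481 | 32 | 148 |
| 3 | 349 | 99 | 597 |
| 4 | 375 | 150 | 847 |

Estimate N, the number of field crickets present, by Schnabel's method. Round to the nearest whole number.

N ≈ 2125

Σ MᵢCᵢ = 0·148 + 148·481 + 597·349 + 847·375 = 0 + 71188 + 208353 + 317625 = 597166
Σ Rᵢ = 0 + 32 + 99 + 150 = 281
N̂ = 597166 / 281 ≈ 2125.1 → 2125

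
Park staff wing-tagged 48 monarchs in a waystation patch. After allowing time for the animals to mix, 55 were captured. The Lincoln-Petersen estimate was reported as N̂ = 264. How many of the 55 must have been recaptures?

R = 10

From N = M·C/R: R = M·C / N = 48·55 / 264 = 2640 / 264 = 10.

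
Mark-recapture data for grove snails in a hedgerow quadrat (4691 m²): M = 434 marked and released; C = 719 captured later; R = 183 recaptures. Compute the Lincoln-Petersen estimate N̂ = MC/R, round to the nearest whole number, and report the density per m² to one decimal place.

density ≈ 0.4 grove snails per m²

N̂ = 434·719/183 = 312046/183 ≈ 1705.2 → 1705
Density = N̂ / area = 1705 / 4691 ≈ 0.36 → 0.4 per m²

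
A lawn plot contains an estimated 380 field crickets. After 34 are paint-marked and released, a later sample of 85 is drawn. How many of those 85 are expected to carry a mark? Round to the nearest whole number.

Expected recaptures E[R] = M·C / N.
E[R] = 34 × 85 / 380 = 2890 / 380 ≈ 7.6 → 8

expected recaptures ≈ 8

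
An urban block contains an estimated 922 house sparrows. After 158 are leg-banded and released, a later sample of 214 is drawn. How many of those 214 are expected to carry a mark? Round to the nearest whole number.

expected recaptures ≈ 37

Expected recaptures E[R] = M·C / N.
E[R] = 158 × 214 / 922 = 33812 / 922 ≈ 36.7 → 37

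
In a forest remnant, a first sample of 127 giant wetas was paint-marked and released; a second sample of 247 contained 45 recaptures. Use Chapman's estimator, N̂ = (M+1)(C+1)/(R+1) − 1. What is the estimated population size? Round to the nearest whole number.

N̂ = (127+1)(247+1)/(45+1) − 1 = 128·248/46 − 1
= 31744/46 − 1 ≈ 690.1 − 1 ≈ 689.1 → 689

N ≈ 689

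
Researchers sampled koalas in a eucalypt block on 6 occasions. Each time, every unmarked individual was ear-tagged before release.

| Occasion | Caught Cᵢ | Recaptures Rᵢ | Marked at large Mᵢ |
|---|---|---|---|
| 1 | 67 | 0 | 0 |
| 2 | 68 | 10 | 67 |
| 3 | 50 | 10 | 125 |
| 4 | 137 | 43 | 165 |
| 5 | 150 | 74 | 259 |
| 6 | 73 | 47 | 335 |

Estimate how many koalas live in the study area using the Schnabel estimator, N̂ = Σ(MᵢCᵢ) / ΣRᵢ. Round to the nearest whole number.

Σ MᵢCᵢ = 0·67 + 67·68 + 125·50 + 165·137 + 259·150 + 335·73 = 0 + 4556 + 6250 + 22605 + 38850 + 24455 = 96716
Σ Rᵢ = 0 + 10 + 10 + 43 + 74 + 47 = 184
N̂ = 96716 / 184 ≈ 525.6 → 526

N ≈ 526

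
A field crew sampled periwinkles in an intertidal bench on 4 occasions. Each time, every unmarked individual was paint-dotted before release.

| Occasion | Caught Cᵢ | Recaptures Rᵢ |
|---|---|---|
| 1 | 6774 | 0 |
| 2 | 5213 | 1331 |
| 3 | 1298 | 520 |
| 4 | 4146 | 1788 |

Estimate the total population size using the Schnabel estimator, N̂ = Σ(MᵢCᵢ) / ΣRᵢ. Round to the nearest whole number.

Marked at large before each occasion: Mᵢ = Σⱼ<ᵢ (Cⱼ − Rⱼ) → M1=0, M2=6774, M3=10656, M4=11434
Σ MᵢCᵢ = 0·6774 + 6774·5213 + 10656·1298 + 11434·4146 = 0 + 35312862 + 13831488 + 47405364 = 96549714
Σ Rᵢ = 0 + 1331 + 520 + 1788 = 3639
N̂ = 96549714 / 3639 ≈ 26531.9 → 26532

N ≈ 26,532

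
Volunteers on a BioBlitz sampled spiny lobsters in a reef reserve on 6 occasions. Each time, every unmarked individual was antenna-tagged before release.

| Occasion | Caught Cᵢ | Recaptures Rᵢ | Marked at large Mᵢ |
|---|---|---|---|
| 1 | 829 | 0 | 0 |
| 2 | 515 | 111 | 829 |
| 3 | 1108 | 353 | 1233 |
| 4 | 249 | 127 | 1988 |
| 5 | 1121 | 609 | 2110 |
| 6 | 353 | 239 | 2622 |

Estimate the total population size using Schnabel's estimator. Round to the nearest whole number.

N ≈ 3877

Σ MᵢCᵢ = 0·829 + 829·515 + 1233·1108 + 1988·249 + 2110·1121 + 2622·353 = 0 + 426935 + 1366164 + 495012 + 2365310 + 925566 = 5578987
Σ Rᵢ = 0 + 111 + 353 + 127 + 609 + 239 = 1439
N̂ = 5578987 / 1439 ≈ 3877.0 → 3877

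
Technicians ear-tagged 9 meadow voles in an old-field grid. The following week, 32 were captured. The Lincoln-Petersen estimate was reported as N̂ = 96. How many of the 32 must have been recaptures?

From N = M·C/R: R = M·C / N = 9·32 / 96 = 288 / 96 = 3.

R = 3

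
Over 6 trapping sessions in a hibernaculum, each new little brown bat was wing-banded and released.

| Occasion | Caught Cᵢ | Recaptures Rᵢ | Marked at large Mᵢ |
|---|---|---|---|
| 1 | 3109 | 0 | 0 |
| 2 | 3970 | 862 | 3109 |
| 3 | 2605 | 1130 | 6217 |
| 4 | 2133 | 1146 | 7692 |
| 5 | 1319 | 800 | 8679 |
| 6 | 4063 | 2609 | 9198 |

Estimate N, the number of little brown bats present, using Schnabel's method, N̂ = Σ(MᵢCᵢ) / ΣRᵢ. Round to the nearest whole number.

Σ MᵢCᵢ = 0·3109 + 3109·3970 + 6217·2605 + 7692·2133 + 8679·1319 + 9198·4063 = 0 + 12342730 + 16195285 + 16407036 + 11447601 + 37371474 = 93764126
Σ Rᵢ = 0 + 862 + 1130 + 1146 + 800 + 2609 = 6547
N̂ = 93764126 / 6547 ≈ 14321.7 → 14322

N ≈ 14,322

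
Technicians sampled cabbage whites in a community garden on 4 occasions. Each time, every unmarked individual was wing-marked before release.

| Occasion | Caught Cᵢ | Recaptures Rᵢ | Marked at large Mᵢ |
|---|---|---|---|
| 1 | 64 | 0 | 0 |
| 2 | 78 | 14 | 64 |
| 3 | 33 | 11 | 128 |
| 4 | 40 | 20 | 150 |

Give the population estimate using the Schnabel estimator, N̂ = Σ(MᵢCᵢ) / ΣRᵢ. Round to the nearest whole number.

Σ MᵢCᵢ = 0·64 + 64·78 + 128·33 + 150·40 = 0 + 4992 + 4224 + 6000 = 15216
Σ Rᵢ = 0 + 14 + 11 + 20 = 45
N̂ = 15216 / 45 ≈ 338.1 → 338

N ≈ 338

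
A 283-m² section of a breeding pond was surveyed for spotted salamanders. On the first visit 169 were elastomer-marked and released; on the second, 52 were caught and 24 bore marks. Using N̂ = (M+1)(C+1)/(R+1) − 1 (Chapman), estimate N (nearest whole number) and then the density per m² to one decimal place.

N̂ = 170·53/25 − 1 = 9010/25 − 1 ≈ 359.4 → 359
Density = N̂ / area = 359 / 283 ≈ 1.27 → 1.3 per m²

density ≈ 1.3 spotted salamanders per m²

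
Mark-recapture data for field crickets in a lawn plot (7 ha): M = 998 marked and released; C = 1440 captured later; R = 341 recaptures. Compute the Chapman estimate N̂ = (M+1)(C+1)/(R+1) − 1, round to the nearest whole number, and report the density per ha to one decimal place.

N̂ = 999·1441/342 − 1 = 1439559/342 − 1 ≈ 4208.2 → 4208
Density = N̂ / area = 4208 / 7 ≈ 601.14 → 601.1 per ha

density ≈ 601.1 field crickets per ha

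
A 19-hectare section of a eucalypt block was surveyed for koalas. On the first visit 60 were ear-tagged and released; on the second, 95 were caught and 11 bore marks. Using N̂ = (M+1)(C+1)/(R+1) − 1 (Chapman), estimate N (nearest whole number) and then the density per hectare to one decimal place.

N̂ = 61·96/12 − 1 = 5856/12 − 1 = 487
Density = N̂ / area = 487 / 19 ≈ 25.63 → 25.6 per hectare

density ≈ 25.6 koalas per hectare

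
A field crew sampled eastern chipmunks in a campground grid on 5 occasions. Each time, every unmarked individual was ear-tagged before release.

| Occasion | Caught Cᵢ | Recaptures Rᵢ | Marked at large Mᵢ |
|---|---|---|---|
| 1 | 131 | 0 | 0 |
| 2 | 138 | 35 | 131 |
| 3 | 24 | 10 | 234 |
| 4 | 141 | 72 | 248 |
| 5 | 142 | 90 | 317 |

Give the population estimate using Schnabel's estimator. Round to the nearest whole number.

N ≈ 501

Σ MᵢCᵢ = 0·131 + 131·138 + 234·24 + 248·141 + 317·142 = 0 + 18078 + 5616 + 34968 + 45014 = 103676
Σ Rᵢ = 0 + 35 + 10 + 72 + 90 = 207
N̂ = 103676 / 207 ≈ 500.9 → 501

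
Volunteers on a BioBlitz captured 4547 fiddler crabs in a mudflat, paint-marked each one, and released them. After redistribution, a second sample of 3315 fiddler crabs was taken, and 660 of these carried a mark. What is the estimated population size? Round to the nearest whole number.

If marked individuals mix randomly, R/C ≈ M/N, giving N ≈ M·C/R.
N = (4547 × 3315) / 660 = 15073305 / 660 ≈ 22838.3 → 22838

N ≈ 22,838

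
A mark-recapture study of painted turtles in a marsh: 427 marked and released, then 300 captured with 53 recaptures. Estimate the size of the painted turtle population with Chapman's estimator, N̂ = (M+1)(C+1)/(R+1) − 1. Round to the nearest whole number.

N̂ = (427+1)(300+1)/(53+1) − 1 = 428·301/54 − 1
= 128828/54 − 1 ≈ 2385.7 − 1 ≈ 2384.7 → 2385

N ≈ 2385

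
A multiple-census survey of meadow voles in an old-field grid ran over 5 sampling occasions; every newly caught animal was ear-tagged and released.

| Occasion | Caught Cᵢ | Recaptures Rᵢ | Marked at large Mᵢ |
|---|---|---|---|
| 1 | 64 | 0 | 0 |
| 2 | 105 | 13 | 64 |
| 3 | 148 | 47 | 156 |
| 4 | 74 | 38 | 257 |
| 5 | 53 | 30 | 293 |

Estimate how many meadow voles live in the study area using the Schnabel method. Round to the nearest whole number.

N ≈ 503

Σ MᵢCᵢ = 0·64 + 64·105 + 156·148 + 257·74 + 293·53 = 0 + 6720 + 23088 + 19018 + 15529 = 64355
Σ Rᵢ = 0 + 13 + 47 + 38 + 30 = 128
N̂ = 64355 / 128 ≈ 502.8 → 503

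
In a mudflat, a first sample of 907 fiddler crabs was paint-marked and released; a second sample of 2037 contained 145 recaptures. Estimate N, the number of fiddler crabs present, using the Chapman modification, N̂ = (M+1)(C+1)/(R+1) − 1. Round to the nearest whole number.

N̂ = (907+1)(2037+1)/(145+1) − 1 = 908·2038/146 − 1
= 1850504/146 − 1 ≈ 12674.7 − 1 ≈ 12673.7 → 12674

N ≈ 12,674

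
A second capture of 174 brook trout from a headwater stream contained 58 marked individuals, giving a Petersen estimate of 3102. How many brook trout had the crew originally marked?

From N = M·C/R: M = N·R / C = 3102·58 / 174 = 179916 / 174 = 1034.

M = 1034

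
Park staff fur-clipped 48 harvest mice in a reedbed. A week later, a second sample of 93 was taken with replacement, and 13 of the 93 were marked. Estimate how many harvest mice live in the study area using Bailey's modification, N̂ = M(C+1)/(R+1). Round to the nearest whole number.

N ≈ 322

N̂ = 48·(93+1)/(13+1) = 48·94/14 = 4512/14 ≈ 322.3 → 322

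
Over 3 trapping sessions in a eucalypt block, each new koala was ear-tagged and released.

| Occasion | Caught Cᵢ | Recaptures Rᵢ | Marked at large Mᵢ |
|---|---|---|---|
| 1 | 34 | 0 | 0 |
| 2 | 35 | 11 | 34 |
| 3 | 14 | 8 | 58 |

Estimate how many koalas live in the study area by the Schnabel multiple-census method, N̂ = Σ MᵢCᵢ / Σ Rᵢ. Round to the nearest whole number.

Σ MᵢCᵢ = 0·34 + 34·35 + 58·14 = 0 + 1190 + 812 = 2002
Σ Rᵢ = 0 + 11 + 8 = 19
N̂ = 2002 / 19 ≈ 105.4 → 105

N ≈ 105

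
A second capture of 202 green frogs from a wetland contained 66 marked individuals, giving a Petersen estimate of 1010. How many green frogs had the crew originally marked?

From N = M·C/R: M = N·R / C = 1010·66 / 202 = 66660 / 202 = 330.

M = 330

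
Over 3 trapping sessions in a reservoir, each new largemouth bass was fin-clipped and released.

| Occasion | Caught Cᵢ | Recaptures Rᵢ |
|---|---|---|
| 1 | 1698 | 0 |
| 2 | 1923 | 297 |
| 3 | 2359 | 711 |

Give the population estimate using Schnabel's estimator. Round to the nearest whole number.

N ≈ 11,018

Marked at large before each occasion: Mᵢ = Σⱼ<ᵢ (Cⱼ − Rⱼ) → M1=0, M2=1698, M3=3324
Σ MᵢCᵢ = 0·1698 + 1698·1923 + 3324·2359 = 0 + 3265254 + 7841316 = 11106570
Σ Rᵢ = 0 + 297 + 711 = 1008
N̂ = 11106570 / 1008 ≈ 11018.4 → 11018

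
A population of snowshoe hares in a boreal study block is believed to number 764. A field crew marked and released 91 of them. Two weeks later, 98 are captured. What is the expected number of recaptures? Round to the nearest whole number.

The marked fraction of the population is 91/764, so in a sample of 98 expect C·(M/N) marked.
E[R] = 91 × 98 / 764 = 8918 / 764 ≈ 11.7 → 12

expected recaptures ≈ 12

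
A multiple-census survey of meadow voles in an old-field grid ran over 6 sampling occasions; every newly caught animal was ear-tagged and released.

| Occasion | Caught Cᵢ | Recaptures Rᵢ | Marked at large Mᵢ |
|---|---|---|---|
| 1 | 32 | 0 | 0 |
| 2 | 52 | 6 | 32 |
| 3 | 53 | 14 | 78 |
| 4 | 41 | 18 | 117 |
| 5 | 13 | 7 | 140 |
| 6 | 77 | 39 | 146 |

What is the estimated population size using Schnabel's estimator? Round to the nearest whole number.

N ≈ 282

Σ MᵢCᵢ = 0·32 + 32·52 + 78·53 + 117·41 + 140·13 + 146·77 = 0 + 1664 + 4134 + 4797 + 1820 + 11242 = 23657
Σ Rᵢ = 0 + 6 + 14 + 18 + 7 + 39 = 84
N̂ = 23657 / 84 ≈ 281.6 → 282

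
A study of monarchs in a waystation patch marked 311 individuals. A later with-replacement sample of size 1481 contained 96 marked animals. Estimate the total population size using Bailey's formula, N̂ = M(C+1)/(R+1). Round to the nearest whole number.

N̂ = 311·(1481+1)/(96+1) = 311·1482/97 = 460902/97 ≈ 4751.6 → 4752

N ≈ 4752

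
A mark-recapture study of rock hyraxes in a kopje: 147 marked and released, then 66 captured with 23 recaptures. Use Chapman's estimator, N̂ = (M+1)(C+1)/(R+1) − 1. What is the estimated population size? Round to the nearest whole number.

N ≈ 412

N̂ = (147+1)(66+1)/(23+1) − 1 = 148·67/24 − 1
= 9916/24 − 1 ≈ 413.2 − 1 ≈ 412.2 → 412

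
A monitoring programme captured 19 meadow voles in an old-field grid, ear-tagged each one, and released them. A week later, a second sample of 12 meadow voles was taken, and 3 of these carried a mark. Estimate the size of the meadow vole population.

N = 76

If marked individuals mix randomly, R/C ≈ M/N, giving N ≈ M·C/R.
N = (19 × 12) / 3 = 228 / 3 = 76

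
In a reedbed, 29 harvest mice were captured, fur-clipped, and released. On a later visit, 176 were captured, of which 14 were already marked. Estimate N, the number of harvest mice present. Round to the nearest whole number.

If marked individuals mix randomly, R/C ≈ M/N, giving N ≈ M·C/R.
N = (29 × 176) / 14 = 5104 / 14 ≈ 364.6 → 365

N ≈ 365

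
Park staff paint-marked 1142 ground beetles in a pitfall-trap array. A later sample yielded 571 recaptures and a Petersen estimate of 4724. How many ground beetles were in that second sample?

From N = M·C/R: C = N·R / M = 4724·571 / 1142 = 2697404 / 1142 = 2362.

C = 2362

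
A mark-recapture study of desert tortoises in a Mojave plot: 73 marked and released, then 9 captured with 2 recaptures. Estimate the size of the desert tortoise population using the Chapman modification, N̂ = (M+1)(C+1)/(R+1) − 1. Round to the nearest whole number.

N̂ = (73+1)(9+1)/(2+1) − 1 = 74·10/3 − 1
= 740/3 − 1 ≈ 246.7 − 1 ≈ 245.7 → 246

N ≈ 246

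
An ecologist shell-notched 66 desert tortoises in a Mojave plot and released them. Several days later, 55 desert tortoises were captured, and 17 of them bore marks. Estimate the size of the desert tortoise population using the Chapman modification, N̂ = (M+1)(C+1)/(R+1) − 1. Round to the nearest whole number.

N̂ = (66+1)(55+1)/(17+1) − 1 = 67·56/18 − 1
= 3752/18 − 1 ≈ 208.4 − 1 ≈ 207.4 → 207

N ≈ 207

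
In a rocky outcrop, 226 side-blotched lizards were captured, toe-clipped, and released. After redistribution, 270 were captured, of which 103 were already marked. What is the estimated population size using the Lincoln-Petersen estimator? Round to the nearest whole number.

N ≈ 592

The marked fraction in the recapture sample should equal the marked fraction in the population: 103/270 = 226/N.
N = (226 × 270) / 103 = 61020 / 103 ≈ 592.4 → 592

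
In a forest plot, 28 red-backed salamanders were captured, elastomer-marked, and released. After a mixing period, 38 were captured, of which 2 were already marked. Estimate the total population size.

N = 532

The marked fraction in the recapture sample should equal the marked fraction in the population: 2/38 = 28/N.
N = (28 × 38) / 2 = 1064 / 2 = 532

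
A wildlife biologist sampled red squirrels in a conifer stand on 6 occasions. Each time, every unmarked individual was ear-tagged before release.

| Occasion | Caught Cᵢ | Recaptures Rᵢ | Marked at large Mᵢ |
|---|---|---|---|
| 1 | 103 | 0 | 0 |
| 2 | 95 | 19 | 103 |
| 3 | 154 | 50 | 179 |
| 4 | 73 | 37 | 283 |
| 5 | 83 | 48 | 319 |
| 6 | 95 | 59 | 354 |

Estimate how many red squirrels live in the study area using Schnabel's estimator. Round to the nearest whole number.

Σ MᵢCᵢ = 0·103 + 103·95 + 179·154 + 283·73 + 319·83 + 354·95 = 0 + 9785 + 27566 + 20659 + 26477 + 33630 = 118117
Σ Rᵢ = 0 + 19 + 50 + 37 + 48 + 59 = 213
N̂ = 118117 / 213 ≈ 554.5 → 555

N ≈ 555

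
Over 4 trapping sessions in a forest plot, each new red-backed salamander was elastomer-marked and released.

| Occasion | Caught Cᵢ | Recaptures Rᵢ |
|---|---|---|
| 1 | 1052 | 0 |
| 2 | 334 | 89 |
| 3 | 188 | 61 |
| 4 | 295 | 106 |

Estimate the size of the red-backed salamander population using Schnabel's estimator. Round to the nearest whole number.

Marked at large before each occasion: Mᵢ = Σⱼ<ᵢ (Cⱼ − Rⱼ) → M1=0, M2=1052, M3=1297, M4=1424
Σ MᵢCᵢ = 0·1052 + 1052·334 + 1297·188 + 1424·295 = 0 + 351368 + 243836 + 420080 = 1015284
Σ Rᵢ = 0 + 89 + 61 + 106 = 256
N̂ = 1015284 / 256 ≈ 3966.0 → 3966

N ≈ 3966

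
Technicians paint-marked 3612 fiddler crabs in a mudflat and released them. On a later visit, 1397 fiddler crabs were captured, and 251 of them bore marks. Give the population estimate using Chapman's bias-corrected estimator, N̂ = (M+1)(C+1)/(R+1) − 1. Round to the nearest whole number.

N̂ = (3612+1)(1397+1)/(251+1) − 1 = 3613·1398/252 − 1
= 5050974/252 − 1 ≈ 20043.5 − 1 ≈ 20042.5 → 20043

N ≈ 20,043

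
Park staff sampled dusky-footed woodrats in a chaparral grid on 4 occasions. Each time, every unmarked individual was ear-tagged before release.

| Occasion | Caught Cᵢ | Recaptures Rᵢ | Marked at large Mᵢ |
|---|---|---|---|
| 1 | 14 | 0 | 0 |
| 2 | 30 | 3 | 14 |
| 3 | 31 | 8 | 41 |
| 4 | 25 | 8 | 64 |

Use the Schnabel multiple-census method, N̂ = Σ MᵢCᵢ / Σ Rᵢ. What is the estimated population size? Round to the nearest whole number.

Σ MᵢCᵢ = 0·14 + 14·30 + 41·31 + 64·25 = 0 + 420 + 1271 + 1600 = 3291
Σ Rᵢ = 0 + 3 + 8 + 8 = 19
N̂ = 3291 / 19 ≈ 173.2 → 173

N ≈ 173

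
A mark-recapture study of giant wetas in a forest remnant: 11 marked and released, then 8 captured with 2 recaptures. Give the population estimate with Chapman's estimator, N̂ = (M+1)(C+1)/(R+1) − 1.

N = 35

N̂ = (11+1)(8+1)/(2+1) − 1 = 12·9/3 − 1
= 108/3 − 1 = 36 − 1 = 35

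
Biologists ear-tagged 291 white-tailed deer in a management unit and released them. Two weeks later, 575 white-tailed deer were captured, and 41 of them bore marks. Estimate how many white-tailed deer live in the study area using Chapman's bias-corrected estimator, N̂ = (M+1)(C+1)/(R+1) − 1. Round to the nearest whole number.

N̂ = (291+1)(575+1)/(41+1) − 1 = 292·576/42 − 1
= 168192/42 − 1 ≈ 4004.6 − 1 ≈ 4003.6 → 4004

N ≈ 4004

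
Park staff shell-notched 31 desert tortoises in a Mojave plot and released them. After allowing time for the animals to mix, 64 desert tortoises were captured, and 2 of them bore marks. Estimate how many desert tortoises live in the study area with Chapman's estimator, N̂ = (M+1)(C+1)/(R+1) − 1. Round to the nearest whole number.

N ≈ 692

N̂ = (31+1)(64+1)/(2+1) − 1 = 32·65/3 − 1
= 2080/3 − 1 ≈ 693.3 − 1 ≈ 692.3 → 692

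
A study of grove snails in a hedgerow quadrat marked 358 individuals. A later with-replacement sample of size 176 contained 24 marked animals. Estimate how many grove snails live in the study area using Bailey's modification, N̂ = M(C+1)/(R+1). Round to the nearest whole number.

N̂ = 358·(176+1)/(24+1) = 358·177/25 = 63366/25 ≈ 2534.6 → 2535

N ≈ 2535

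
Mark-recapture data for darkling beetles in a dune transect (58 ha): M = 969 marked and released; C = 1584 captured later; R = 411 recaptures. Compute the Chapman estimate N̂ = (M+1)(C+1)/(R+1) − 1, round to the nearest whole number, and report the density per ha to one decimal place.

N̂ = 970·1585/412 − 1 = 1537450/412 − 1 ≈ 3730.7 → 3731
Density = N̂ / area = 3731 / 58 ≈ 64.33 → 64.3 per ha

density ≈ 64.3 darkling beetles per ha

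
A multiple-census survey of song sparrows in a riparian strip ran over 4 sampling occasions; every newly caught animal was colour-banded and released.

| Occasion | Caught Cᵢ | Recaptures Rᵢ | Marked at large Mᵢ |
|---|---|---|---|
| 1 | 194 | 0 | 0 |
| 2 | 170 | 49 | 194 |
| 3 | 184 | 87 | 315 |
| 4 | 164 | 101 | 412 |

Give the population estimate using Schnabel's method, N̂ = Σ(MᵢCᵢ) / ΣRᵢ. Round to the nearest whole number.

Σ MᵢCᵢ = 0·194 + 194·170 + 315·184 + 412·164 = 0 + 32980 + 57960 + 67568 = 158508
Σ Rᵢ = 0 + 49 + 87 + 101 = 237
N̂ = 158508 / 237 ≈ 668.8 → 669

N ≈ 669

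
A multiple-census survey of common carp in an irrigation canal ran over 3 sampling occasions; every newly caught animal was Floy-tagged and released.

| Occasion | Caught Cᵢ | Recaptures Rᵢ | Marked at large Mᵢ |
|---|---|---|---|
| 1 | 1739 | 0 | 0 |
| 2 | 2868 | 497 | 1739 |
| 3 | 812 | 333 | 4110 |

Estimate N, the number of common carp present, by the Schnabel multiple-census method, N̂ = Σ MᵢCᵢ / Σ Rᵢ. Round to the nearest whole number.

Σ MᵢCᵢ = 0·1739 + 1739·2868 + 4110·812 = 0 + 4987452 + 3337320 = 8324772
Σ Rᵢ = 0 + 497 + 333 = 830
N̂ = 8324772 / 830 ≈ 10029.8 → 10030

N ≈ 10,030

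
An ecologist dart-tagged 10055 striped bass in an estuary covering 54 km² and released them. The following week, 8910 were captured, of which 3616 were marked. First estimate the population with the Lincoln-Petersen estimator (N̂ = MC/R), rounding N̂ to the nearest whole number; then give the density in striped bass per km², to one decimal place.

N̂ = 10055·8910/3616 = 89590050/3616 ≈ 24776.0 → 24776
Density = N̂ / area = 24776 / 54 ≈ 458.81 → 458.8 per km²

density ≈ 458.8 striped bass per km²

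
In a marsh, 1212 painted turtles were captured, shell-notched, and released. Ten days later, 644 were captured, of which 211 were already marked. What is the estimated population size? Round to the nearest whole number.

If marked individuals mix randomly, R/C ≈ M/N, giving N ≈ M·C/R.
N = (1212 × 644) / 211 = 780528 / 211 ≈ 3699.2 → 3699

N ≈ 3699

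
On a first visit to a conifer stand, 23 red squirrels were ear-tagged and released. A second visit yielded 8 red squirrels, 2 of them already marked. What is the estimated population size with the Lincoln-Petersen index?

The marked fraction in the recapture sample should equal the marked fraction in the population: 2/8 = 23/N.
N = (23 × 8) / 2 = 184 / 2 = 92

N = 92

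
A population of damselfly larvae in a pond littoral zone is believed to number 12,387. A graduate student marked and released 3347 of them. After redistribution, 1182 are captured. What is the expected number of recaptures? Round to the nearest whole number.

Expected recaptures E[R] = M·C / N.
E[R] = 3347 × 1182 / 12387 = 3956154 / 12387 ≈ 319.4 → 319

expected recaptures ≈ 319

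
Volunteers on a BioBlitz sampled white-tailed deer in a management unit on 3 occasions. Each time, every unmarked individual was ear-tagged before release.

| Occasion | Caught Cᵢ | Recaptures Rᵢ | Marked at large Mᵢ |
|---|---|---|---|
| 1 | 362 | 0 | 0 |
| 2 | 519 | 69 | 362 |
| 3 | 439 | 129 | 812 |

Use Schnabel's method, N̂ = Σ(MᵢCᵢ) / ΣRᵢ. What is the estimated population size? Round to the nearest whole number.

Σ MᵢCᵢ = 0·362 + 362·519 + 812·439 = 0 + 187878 + 356468 = 544346
Σ Rᵢ = 0 + 69 + 129 = 198
N̂ = 544346 / 198 ≈ 2749.2 → 2749

N ≈ 2749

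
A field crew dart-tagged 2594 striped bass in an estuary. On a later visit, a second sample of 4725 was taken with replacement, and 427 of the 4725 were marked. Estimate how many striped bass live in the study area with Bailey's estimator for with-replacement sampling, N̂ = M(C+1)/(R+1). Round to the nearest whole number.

N̂ = 2594·(4725+1)/(427+1) = 2594·4726/428 = 12259244/428 ≈ 28643.1 → 28643

N ≈ 28,643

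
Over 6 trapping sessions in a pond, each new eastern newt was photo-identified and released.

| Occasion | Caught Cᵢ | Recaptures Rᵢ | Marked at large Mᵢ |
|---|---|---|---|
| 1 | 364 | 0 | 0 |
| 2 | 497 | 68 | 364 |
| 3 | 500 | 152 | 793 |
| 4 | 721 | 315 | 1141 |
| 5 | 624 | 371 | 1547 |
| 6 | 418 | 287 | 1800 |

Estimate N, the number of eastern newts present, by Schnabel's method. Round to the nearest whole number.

N ≈ 2613

Σ MᵢCᵢ = 0·364 + 364·497 + 793·500 + 1141·721 + 1547·624 + 1800·418 = 0 + 180908 + 396500 + 822661 + 965328 + 752400 = 3117797
Σ Rᵢ = 0 + 68 + 152 + 315 + 371 + 287 = 1193
N̂ = 3117797 / 1193 ≈ 2613.4 → 2613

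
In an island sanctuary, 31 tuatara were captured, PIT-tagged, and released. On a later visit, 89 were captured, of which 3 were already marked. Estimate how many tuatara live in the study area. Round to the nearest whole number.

If marked individuals mix randomly, R/C ≈ M/N, giving N ≈ M·C/R.
N = (31 × 89) / 3 = 2759 / 3 ≈ 919.7 → 920

N ≈ 920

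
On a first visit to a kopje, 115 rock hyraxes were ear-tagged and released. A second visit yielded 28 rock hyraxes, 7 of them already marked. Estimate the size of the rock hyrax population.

N = 460

The marked fraction in the recapture sample should equal the marked fraction in the population: 7/28 = 115/N.
N = (115 × 28) / 7 = 3220 / 7 = 460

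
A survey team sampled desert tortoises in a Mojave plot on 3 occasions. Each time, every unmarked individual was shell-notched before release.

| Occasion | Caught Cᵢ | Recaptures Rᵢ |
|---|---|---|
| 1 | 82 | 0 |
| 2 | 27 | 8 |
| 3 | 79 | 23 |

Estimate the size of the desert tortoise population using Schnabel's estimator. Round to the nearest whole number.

Marked at large before each occasion: Mᵢ = Σⱼ<ᵢ (Cⱼ − Rⱼ) → M1=0, M2=82, M3=101
Σ MᵢCᵢ = 0·82 + 82·27 + 101·79 = 0 + 2214 + 7979 = 10193
Σ Rᵢ = 0 + 8 + 23 = 31
N̂ = 10193 / 31 ≈ 328.8 → 329

N ≈ 329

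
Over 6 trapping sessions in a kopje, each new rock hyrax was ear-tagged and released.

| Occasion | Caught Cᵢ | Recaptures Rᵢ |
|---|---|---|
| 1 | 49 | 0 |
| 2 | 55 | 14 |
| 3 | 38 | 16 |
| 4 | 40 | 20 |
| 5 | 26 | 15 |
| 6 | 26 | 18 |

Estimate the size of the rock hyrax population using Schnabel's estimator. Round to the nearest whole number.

Marked at large before each occasion: Mᵢ = Σⱼ<ᵢ (Cⱼ − Rⱼ) → M1=0, M2=49, M3=90, M4=112, M5=132, M6=143
Σ MᵢCᵢ = 0·49 + 49·55 + 90·38 + 112·40 + 132·26 + 143·26 = 0 + 2695 + 3420 + 4480 + 3432 + 3718 = 17745
Σ Rᵢ = 0 + 14 + 16 + 20 + 15 + 18 = 83
N̂ = 17745 / 83 ≈ 213.8 → 214

N ≈ 214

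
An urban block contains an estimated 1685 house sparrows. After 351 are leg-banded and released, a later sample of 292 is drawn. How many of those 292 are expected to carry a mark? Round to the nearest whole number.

The marked fraction of the population is 351/1685, so in a sample of 292 expect C·(M/N) marked.
E[R] = 351 × 292 / 1685 = 102492 / 1685 ≈ 60.8 → 61

expected recaptures ≈ 61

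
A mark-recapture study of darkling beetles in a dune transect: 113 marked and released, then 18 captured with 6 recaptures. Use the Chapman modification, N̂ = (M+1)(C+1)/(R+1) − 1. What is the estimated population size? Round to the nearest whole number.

N̂ = (113+1)(18+1)/(6+1) − 1 = 114·19/7 − 1
= 2166/7 − 1 ≈ 309.4 − 1 ≈ 308.4 → 308

N ≈ 308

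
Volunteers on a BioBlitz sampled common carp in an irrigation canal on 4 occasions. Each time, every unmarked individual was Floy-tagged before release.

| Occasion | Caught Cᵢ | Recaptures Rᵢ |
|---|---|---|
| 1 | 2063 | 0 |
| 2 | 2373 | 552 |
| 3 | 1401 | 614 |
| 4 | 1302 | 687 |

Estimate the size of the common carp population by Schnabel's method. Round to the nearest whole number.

Marked at large before each occasion: Mᵢ = Σⱼ<ᵢ (Cⱼ − Rⱼ) → M1=0, M2=2063, M3=3884, M4=4671
Σ MᵢCᵢ = 0·2063 + 2063·2373 + 3884·1401 + 4671·1302 = 0 + 4895499 + 5441484 + 6081642 = 16418625
Σ Rᵢ = 0 + 552 + 614 + 687 = 1853
N̂ = 16418625 / 1853 ≈ 8860.6 → 8861

N ≈ 8861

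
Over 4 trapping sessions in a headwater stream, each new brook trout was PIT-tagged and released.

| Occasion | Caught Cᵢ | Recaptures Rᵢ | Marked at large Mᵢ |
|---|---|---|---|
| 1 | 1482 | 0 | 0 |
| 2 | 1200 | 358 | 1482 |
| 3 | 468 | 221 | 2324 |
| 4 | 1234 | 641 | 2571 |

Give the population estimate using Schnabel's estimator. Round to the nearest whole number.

N ≈ 4950

Σ MᵢCᵢ = 0·1482 + 1482·1200 + 2324·468 + 2571·1234 = 0 + 1778400 + 1087632 + 3172614 = 6038646
Σ Rᵢ = 0 + 358 + 221 + 641 = 1220
N̂ = 6038646 / 1220 ≈ 4949.7 → 4950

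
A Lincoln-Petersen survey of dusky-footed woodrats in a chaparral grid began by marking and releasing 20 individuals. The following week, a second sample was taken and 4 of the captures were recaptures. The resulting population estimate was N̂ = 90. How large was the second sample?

From N = M·C/R: C = N·R / M = 90·4 / 20 = 360 / 20 = 18.

C = 18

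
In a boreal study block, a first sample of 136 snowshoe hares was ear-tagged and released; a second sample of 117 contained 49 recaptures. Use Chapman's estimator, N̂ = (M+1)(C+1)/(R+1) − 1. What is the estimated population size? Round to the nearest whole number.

N̂ = (136+1)(117+1)/(49+1) − 1 = 137·118/50 − 1
= 16166/50 − 1 ≈ 323.3 − 1 ≈ 322.3 → 322

N ≈ 322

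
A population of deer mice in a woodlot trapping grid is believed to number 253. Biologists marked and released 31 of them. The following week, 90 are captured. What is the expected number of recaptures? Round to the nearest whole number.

expected recaptures ≈ 11

The marked fraction of the population is 31/253, so in a sample of 90 expect C·(M/N) marked.
E[R] = 31 × 90 / 253 = 2790 / 253 ≈ 11.0 → 11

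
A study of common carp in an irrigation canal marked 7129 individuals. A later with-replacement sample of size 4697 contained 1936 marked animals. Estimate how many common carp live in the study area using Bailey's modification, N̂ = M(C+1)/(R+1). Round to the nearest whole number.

N ≈ 17,291

N̂ = 7129·(4697+1)/(1936+1) = 7129·4698/1937 = 33492042/1937 ≈ 17290.7 → 17291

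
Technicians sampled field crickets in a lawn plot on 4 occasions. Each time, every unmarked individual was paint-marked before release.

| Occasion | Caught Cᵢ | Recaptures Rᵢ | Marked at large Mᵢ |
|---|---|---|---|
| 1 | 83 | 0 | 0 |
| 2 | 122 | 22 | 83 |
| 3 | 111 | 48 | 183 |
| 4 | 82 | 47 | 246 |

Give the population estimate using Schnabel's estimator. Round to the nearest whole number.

Σ MᵢCᵢ = 0·83 + 83·122 + 183·111 + 246·82 = 0 + 10126 + 20313 + 20172 = 50611
Σ Rᵢ = 0 + 22 + 48 + 47 = 117
N̂ = 50611 / 117 ≈ 432.6 → 433

N ≈ 433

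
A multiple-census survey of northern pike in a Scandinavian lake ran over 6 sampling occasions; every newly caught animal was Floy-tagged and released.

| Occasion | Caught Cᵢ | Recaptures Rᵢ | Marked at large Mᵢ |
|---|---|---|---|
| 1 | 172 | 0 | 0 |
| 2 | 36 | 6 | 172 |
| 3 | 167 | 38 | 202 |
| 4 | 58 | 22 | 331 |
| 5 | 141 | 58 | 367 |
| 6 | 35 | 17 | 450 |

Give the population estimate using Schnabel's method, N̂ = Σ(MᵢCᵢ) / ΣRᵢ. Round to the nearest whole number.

N ≈ 898

Σ MᵢCᵢ = 0·172 + 172·36 + 202·167 + 331·58 + 367·141 + 450·35 = 0 + 6192 + 33734 + 19198 + 51747 + 15750 = 126621
Σ Rᵢ = 0 + 6 + 38 + 22 + 58 + 17 = 141
N̂ = 126621 / 141 ≈ 898.0 → 898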